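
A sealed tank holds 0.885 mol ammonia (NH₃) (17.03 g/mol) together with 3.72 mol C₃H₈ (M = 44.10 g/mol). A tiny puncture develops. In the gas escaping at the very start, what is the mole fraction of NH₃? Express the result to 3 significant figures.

Each component's effusion rate ∝ (its partial pressure)·(1/√M) ∝ n_i/√M_i.
Mole fraction of NH₃ in the effusate = (n_NH₃/√M_NH₃) / (n_NH₃/√M_NH₃ + n_C₃H₈/√M_C₃H₈)
= (0.885/√17.03) / (0.885/√17.03 + 3.72/√44.10) = 0.2145/(0.2145 + 0.5602) = 0.277.

0.277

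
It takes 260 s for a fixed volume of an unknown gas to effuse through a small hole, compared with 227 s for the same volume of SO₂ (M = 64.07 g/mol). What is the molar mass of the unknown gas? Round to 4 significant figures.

84.05 g/mol

From Graham's law, t_X/t_SO₂ = √(M_X/M_SO₂).
260/227 = 1.145 = √(M_X/64.07)
M_X = 64.07 × 1.145² = 64.07 × 1.312 = 84.05 g/mol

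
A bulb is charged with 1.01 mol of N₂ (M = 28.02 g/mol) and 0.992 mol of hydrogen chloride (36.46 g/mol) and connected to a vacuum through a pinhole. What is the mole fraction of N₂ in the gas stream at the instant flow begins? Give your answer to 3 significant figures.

Rate_i ∝ x_i/√M_i (Graham's law weighted by mole fraction), so the effusate composition follows n_i/√M_i.
x_N₂(eff) = (n_N₂/√M_N₂) / (n_N₂/√M_N₂ + n_HCl/√M_HCl)
= (1.01/√28.02) / (1.01/√28.02 + 0.992/√36.46) = 0.1908/(0.1908 + 0.1643) = 0.537.

0.537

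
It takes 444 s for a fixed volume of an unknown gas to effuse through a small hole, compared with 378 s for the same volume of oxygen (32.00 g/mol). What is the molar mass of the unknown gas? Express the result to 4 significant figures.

Since effusion rate ∝ 1/√M, t_X/t_O₂ = √(M_X/M_O₂).
444/378 = 1.175 = √(M_X/32.00)
M_X = 32.00 × 1.175² = 32.00 × 1.380 = 44.15 g/mol

44.15 g/mol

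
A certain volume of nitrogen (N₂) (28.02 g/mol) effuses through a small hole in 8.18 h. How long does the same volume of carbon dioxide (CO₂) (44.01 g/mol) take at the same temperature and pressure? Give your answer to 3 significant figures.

10.3 h

From Graham's law, t_CO₂/t_N₂ = √(M_CO₂/M_N₂) = √(44.01/28.02) = √1.571 = 1.253.
So the time for CO₂ is 8.18 × 1.253 = 10.3 h.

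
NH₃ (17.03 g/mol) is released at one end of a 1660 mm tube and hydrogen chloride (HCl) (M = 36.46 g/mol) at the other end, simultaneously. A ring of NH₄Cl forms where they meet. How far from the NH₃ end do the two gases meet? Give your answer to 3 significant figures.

The fronts meet when d_NH₃ + d_HCl = L with d_NH₃/d_HCl = √(M_HCl/M_NH₃) (Graham's law). Here √(M_HCl/M_NH₃) = √(36.46/17.03) = 1.463.
With d_NH₃ + d_HCl = 1660 mm, d_HCl = 1660/(1 + 1.463) = 673.9 mm.
d_NH₃ = 1660 − 673.9 = 986 mm.

986 mm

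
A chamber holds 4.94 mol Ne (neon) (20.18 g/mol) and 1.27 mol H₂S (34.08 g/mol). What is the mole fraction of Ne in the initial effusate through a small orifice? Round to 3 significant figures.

0.835

Effusion rate of each component ∝ n_i/√M_i (partial pressure × 1/√M).
Mole fraction of Ne in the effusate = (n_Ne/√M_Ne) / (n_Ne/√M_Ne + n_H₂S/√M_H₂S)
= (4.94/√20.18) / (4.94/√20.18 + 1.27/√34.08) = 1.100/(1.100 + 0.2175) = 0.835.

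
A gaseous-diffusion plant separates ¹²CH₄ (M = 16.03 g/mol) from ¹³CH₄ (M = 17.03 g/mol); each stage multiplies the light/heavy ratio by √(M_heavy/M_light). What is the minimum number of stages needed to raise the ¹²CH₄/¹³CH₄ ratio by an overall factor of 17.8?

With α = √(17.03/16.03) per stage, ln α = ½ ln(1.06238) = 0.03026.
Need α^N ≥ 17.8 ⇒ N ≥ ln(17.8) / ln α = 2.879 / 0.03026 = 95.16.
Rounding up, N = 96 stages.

96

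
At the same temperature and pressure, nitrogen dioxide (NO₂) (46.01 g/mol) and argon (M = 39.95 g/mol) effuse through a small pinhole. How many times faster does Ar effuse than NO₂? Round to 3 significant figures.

1.07

Since effusion rate ∝ 1/√M, rate_Ar/rate_NO₂ = √(M_NO₂/M_Ar) = √(46.01/39.95) = √1.152 = 1.07.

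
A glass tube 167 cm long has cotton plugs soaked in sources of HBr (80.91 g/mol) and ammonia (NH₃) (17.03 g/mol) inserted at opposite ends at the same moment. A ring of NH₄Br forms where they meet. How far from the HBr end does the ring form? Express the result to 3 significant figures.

52.5 cm

The fronts meet when d_HBr + d_NH₃ = L with d_HBr/d_NH₃ = √(M_NH₃/M_HBr) (Graham's law). Here √(M_NH₃/M_HBr) = √(17.03/80.91) = 0.4588.
With d_HBr + d_NH₃ = 167 cm, d_NH₃ = 167/(1 + 0.4588) = 114.5 cm.
d_HBr = 167 − 114.5 = 52.5 cm.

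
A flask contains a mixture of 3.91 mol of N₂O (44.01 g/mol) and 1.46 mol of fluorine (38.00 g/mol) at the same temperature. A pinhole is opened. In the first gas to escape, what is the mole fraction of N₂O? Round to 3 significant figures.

Effusion rate of each component ∝ n_i/√M_i (partial pressure × 1/√M).
So x_N₂O in the escaping gas = (n_N₂O/√M_N₂O) / Σ(n_i/√M_i)
= (3.91/√44.01) / (3.91/√44.01 + 1.46/√38.00) = 0.5894/(0.5894 + 0.2368) = 0.713.

0.713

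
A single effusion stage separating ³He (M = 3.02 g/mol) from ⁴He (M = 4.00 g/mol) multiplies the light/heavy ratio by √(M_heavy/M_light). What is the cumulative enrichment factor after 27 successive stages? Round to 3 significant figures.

Each stage multiplies the ratio by α = √(4.00/3.02), so after 27 stages the overall factor is α^27 = (4.00/3.02)^(27/2).
= 1.32450^(27/2) = 44.4.

44.4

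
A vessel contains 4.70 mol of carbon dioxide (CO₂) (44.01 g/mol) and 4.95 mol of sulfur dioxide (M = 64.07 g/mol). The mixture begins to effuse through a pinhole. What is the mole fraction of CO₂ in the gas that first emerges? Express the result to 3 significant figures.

Each component's effusion rate ∝ (its partial pressure)·(1/√M) ∝ n_i/√M_i.
So x_CO₂ in the escaping gas = (n_CO₂/√M_CO₂) / Σ(n_i/√M_i)
= (4.70/√44.01) / (4.70/√44.01 + 4.95/√64.07) = 0.7085/(0.7085 + 0.6184) = 0.534.

0.534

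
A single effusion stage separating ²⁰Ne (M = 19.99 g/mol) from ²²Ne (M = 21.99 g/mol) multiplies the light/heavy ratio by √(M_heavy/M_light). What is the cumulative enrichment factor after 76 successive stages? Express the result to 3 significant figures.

The single-stage factor is √(M_heavy/M_light), so 76 stages give [√(21.99/19.99)]^76 = (21.99/19.99)^(76/2).
= 1.10005^38 = 37.5.

37.5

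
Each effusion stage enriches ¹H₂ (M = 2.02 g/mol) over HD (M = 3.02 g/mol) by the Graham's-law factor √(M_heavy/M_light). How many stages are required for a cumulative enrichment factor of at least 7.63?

11

Single-stage factor α = √(3.02/2.02), so ln α = ½ ln(1.49505) = 0.2011.
Need α^N ≥ 7.63 ⇒ N ≥ ln(7.63) / ln α = 2.032 / 0.2011 = 10.11.
Minimum whole number of stages: N = 11.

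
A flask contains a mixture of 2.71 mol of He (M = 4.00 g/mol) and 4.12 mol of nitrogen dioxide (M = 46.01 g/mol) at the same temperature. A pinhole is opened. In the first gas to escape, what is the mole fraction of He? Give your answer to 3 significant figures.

Each component's effusion rate ∝ (its partial pressure)·(1/√M) ∝ n_i/√M_i.
x_He(eff) = (n_He/√M_He) / (n_He/√M_He + n_NO₂/√M_NO₂)
= (2.71/√4.00) / (2.71/√4.00 + 4.12/√46.01) = 1.355/(1.355 + 0.6074) = 0.690.

0.690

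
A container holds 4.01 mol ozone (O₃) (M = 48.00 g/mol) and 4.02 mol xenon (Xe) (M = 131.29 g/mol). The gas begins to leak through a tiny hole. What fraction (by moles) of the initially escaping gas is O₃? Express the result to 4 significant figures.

Effusion rate of each component ∝ n_i/√M_i (partial pressure × 1/√M).
Mole fraction of O₃ in the effusate = (n_O₃/√M_O₃) / (n_O₃/√M_O₃ + n_Xe/√M_Xe)
= (4.01/√48.00) / (4.01/√48.00 + 4.02/√131.29) = 0.5788/(0.5788 + 0.3508) = 0.6226.

0.6226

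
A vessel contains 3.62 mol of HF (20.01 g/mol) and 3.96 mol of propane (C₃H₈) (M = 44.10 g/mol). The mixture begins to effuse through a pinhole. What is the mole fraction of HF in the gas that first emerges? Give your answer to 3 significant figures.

Each component's effusion rate ∝ (its partial pressure)·(1/√M) ∝ n_i/√M_i.
Mole fraction of HF in the effusate = (n_HF/√M_HF) / (n_HF/√M_HF + n_C₃H₈/√M_C₃H₈)
= (3.62/√20.01) / (3.62/√20.01 + 3.96/√44.10) = 0.8093/(0.8093 + 0.5963) = 0.576.

0.576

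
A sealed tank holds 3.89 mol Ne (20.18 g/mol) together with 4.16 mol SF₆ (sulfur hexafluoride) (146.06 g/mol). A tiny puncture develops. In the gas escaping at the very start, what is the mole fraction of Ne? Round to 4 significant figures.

Each component's effusion rate ∝ (its partial pressure)·(1/√M) ∝ n_i/√M_i.
So x_Ne in the escaping gas = (n_Ne/√M_Ne) / Σ(n_i/√M_i)
= (3.89/√20.18) / (3.89/√20.18 + 4.16/√146.06) = 0.8659/(0.8659 + 0.3442) = 0.7156.

0.7156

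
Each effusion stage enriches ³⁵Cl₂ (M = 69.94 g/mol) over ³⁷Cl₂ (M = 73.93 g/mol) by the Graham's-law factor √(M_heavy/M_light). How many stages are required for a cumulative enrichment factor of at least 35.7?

129

With α = √(73.93/69.94) per stage, ln α = ½ ln(1.05705) = 0.02774.
Need α^N ≥ 35.7 ⇒ N ≥ ln(35.7) / ln α = 3.575 / 0.02774 = 128.88.
Minimum whole number of stages: N = 129.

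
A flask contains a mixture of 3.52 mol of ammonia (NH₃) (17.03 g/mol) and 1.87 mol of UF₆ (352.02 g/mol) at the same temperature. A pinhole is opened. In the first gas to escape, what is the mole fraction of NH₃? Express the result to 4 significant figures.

0.8954

Rate_i ∝ x_i/√M_i (Graham's law weighted by mole fraction), so the effusate composition follows n_i/√M_i.
Mole fraction of NH₃ in the effusate = (n_NH₃/√M_NH₃) / (n_NH₃/√M_NH₃ + n_UF₆/√M_UF₆)
= (3.52/√17.03) / (3.52/√17.03 + 1.87/√352.02) = 0.8530/(0.8530 + 0.09967) = 0.8954.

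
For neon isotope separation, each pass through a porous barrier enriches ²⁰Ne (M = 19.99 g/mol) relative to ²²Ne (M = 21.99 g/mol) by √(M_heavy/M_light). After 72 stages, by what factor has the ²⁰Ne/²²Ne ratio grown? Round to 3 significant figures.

Each stage multiplies the ratio by α = √(21.99/19.99), so after 72 stages the overall factor is α^72 = (21.99/19.99)^(72/2).
= 1.10005^36 = 31.0.

31.0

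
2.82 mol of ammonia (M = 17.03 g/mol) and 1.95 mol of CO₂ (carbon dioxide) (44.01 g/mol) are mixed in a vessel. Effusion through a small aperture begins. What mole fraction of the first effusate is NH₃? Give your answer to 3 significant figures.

Rate_i ∝ x_i/√M_i (Graham's law weighted by mole fraction), so the effusate composition follows n_i/√M_i.
So x_NH₃ in the escaping gas = (n_NH₃/√M_NH₃) / Σ(n_i/√M_i)
= (2.82/√17.03) / (2.82/√17.03 + 1.95/√44.01) = 0.6833/(0.6833 + 0.2939) = 0.699.

0.699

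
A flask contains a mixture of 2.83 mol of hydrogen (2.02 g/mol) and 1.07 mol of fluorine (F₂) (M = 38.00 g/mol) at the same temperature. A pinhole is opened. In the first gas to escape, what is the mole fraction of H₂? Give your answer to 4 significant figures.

0.9198

The effusion rate of species i is ∝ p_i/√M_i ∝ n_i/√M_i.
So x_H₂ in the escaping gas = (n_H₂/√M_H₂) / Σ(n_i/√M_i)
= (2.83/√2.02) / (2.83/√2.02 + 1.07/√38.00) = 1.991/(1.991 + 0.1736) = 0.9198.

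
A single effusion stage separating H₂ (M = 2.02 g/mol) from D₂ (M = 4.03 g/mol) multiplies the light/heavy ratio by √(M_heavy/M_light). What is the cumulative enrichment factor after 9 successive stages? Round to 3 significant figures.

22.4

Overall factor = α^9 with α = √(4.03/2.02), i.e. (4.03/2.02)^(9/2).
= 1.99505^(9/2) = 22.4.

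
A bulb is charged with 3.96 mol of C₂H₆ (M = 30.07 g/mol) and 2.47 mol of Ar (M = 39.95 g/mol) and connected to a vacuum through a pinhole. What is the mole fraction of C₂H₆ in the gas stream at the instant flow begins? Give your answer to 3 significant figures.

0.649

The effusion rate of species i is ∝ p_i/√M_i ∝ n_i/√M_i.
So x_C₂H₆ in the escaping gas = (n_C₂H₆/√M_C₂H₆) / Σ(n_i/√M_i)
= (3.96/√30.07) / (3.96/√30.07 + 2.47/√39.95) = 0.7222/(0.7222 + 0.3908) = 0.649.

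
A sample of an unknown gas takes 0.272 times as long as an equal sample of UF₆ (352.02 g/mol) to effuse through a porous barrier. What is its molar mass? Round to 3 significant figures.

Using Graham's law: t_X/t_UF₆ = √(M_X/M_UF₆).
0.272 = √(M_X/352.02)
M_X = 352.02 × 0.272² = 352.02 × 0.07398 = 26.0 g/mol

26.0 g/mol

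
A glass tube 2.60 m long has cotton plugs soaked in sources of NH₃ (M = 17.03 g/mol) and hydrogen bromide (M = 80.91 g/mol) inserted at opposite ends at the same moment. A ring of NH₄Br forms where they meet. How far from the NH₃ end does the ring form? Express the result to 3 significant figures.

Graham's law gives d_NH₃/d_HBr = rate_NH₃/rate_HBr = √(M_HBr/M_NH₃) = √(80.91/17.03) = 2.180.
With d_NH₃ + d_HBr = 2.60 m, d_HBr = 2.60/(1 + 2.180) = 0.8177 m.
d_NH₃ = 2.60 − 0.8177 = 1.78 m.

1.78 m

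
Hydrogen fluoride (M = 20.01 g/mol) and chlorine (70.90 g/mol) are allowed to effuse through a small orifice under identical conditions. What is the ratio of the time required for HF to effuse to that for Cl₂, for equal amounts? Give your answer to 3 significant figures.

By Graham's law, t_HF/t_Cl₂ = √(M_HF/M_Cl₂) = √(20.01/70.90) = √0.2822 = 0.531.

0.531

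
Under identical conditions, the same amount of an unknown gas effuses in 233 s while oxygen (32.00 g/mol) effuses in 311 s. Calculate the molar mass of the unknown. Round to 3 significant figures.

By Graham's law, t_X/t_O₂ = √(M_X/M_O₂).
233/311 = 0.7492 = √(M_X/32.00)
M_X = 32.00 × 0.7492² = 32.00 × 0.5613 = 18.0 g/mol

18.0 g/mol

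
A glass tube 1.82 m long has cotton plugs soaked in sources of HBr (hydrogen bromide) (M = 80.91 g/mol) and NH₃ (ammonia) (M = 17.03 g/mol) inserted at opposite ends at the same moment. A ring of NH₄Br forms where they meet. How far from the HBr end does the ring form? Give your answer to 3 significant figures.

Distances travelled in equal time are proportional to diffusion rates, so d_HBr/d_NH₃ = √(M_NH₃/M_HBr) = √(17.03/80.91) = 0.4588.
With d_HBr + d_NH₃ = 1.82 m, d_NH₃ = 1.82/(1 + 0.4588) = 1.248 m.
d_HBr = 1.82 − 1.248 = 0.572 m.

0.572 m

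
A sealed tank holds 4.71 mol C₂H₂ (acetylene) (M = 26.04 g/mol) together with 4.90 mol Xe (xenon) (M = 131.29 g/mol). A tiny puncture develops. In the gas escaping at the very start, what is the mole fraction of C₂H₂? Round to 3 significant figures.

Each component's effusion rate ∝ (its partial pressure)·(1/√M) ∝ n_i/√M_i.
Mole fraction of C₂H₂ in the effusate = (n_C₂H₂/√M_C₂H₂) / (n_C₂H₂/√M_C₂H₂ + n_Xe/√M_Xe)
= (4.71/√26.04) / (4.71/√26.04 + 4.90/√131.29) = 0.9230/(0.9230 + 0.4276) = 0.683.

0.683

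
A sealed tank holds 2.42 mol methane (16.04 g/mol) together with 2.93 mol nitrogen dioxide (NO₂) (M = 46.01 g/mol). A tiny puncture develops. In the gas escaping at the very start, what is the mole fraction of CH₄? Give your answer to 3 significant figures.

0.583

Effusion rate of each component ∝ n_i/√M_i (partial pressure × 1/√M).
So x_CH₄ in the escaping gas = (n_CH₄/√M_CH₄) / Σ(n_i/√M_i)
= (2.42/√16.04) / (2.42/√16.04 + 2.93/√46.01) = 0.6042/(0.6042 + 0.4320) = 0.583.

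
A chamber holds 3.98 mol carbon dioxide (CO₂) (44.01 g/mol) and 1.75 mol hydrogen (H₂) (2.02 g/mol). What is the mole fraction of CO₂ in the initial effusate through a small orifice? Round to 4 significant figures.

0.3276

Effusion rate of each component ∝ n_i/√M_i (partial pressure × 1/√M).
Mole fraction of CO₂ in the effusate = (n_CO₂/√M_CO₂) / (n_CO₂/√M_CO₂ + n_H₂/√M_H₂)
= (3.98/√44.01) / (3.98/√44.01 + 1.75/√2.02) = 0.5999/(0.5999 + 1.231) = 0.3276.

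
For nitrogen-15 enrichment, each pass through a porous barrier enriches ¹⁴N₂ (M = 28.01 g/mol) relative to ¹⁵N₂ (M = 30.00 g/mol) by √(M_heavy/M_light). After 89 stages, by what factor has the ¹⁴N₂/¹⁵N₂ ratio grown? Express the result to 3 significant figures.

Overall factor = α^89 with α = √(30.00/28.01), i.e. (30.00/28.01)^(89/2).
= 1.07105^(89/2) = 21.2.

21.2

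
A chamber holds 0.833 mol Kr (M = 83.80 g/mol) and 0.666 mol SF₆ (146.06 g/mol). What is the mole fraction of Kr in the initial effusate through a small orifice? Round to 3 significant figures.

0.623

Rate_i ∝ x_i/√M_i (Graham's law weighted by mole fraction), so the effusate composition follows n_i/√M_i.
x_Kr(eff) = (n_Kr/√M_Kr) / (n_Kr/√M_Kr + n_SF₆/√M_SF₆)
= (0.833/√83.80) / (0.833/√83.80 + 0.666/√146.06) = 0.09100/(0.09100 + 0.05511) = 0.623.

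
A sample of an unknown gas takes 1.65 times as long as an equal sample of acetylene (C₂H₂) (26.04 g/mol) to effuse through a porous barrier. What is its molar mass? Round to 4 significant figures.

From Graham's law, t_X/t_C₂H₂ = √(M_X/M_C₂H₂).
1.65 = √(M_X/26.04)
M_X = 26.04 × 1.65² = 26.04 × 2.722 = 70.89 g/mol

70.89 g/mol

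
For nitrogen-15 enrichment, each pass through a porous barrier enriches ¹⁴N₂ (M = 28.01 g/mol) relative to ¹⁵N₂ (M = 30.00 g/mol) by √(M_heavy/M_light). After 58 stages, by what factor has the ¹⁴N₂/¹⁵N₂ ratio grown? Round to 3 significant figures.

7.32

Each stage multiplies the ratio by α = √(30.00/28.01), so after 58 stages the overall factor is α^58 = (30.00/28.01)^(58/2).
= 1.07105^29 = 7.32.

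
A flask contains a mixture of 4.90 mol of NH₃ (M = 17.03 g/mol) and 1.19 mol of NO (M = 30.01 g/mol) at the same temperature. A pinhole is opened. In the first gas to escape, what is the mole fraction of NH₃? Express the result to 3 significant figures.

0.845

Each component's effusion rate ∝ (its partial pressure)·(1/√M) ∝ n_i/√M_i.
So x_NH₃ in the escaping gas = (n_NH₃/√M_NH₃) / Σ(n_i/√M_i)
= (4.90/√17.03) / (4.90/√17.03 + 1.19/√30.01) = 1.187/(1.187 + 0.2172) = 0.845.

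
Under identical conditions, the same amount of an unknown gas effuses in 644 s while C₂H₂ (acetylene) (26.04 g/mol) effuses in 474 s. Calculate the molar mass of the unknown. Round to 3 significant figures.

Since effusion rate ∝ 1/√M, t_X/t_C₂H₂ = √(M_X/M_C₂H₂).
644/474 = 1.359 = √(M_X/26.04)
M_X = 26.04 × 1.359² = 26.04 × 1.846 = 48.1 g/mol

48.1 g/mol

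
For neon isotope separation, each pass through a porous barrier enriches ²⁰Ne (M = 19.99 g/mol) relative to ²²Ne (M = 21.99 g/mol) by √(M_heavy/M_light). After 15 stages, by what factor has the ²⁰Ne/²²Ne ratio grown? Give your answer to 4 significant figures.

2.045

After 15 stages the ratio has grown by (√(21.99/19.99))^15 = (21.99/19.99)^(15/2).
= 1.10005^(15/2) = 2.045.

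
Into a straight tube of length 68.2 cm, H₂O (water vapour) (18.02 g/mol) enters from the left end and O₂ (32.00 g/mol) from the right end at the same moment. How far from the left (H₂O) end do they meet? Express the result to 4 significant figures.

The fronts meet when d_H₂O + d_O₂ = L with d_H₂O/d_O₂ = √(M_O₂/M_H₂O) (Graham's law). Here √(M_O₂/M_H₂O) = √(32.00/18.02) = 1.333.
With d_H₂O + d_O₂ = 68.2 cm, d_O₂ = 68.2/(1 + 1.333) = 29.24 cm.
d_H₂O = 68.2 − 29.24 = 38.96 cm.

38.96 cm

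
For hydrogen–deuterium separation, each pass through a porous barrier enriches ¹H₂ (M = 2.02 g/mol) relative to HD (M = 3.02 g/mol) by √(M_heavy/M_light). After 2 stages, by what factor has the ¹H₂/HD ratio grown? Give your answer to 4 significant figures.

Overall factor = α^2 with α = √(3.02/2.02), i.e. (3.02/2.02)^(2/2).
= 1.49505^1 = 1.495.

1.495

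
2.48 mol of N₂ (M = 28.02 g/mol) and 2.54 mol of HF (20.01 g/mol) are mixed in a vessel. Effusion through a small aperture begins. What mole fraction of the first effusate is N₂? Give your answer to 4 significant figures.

0.4521

Rate_i ∝ x_i/√M_i (Graham's law weighted by mole fraction), so the effusate composition follows n_i/√M_i.
So x_N₂ in the escaping gas = (n_N₂/√M_N₂) / Σ(n_i/√M_i)
= (2.48/√28.02) / (2.48/√28.02 + 2.54/√20.01) = 0.4685/(0.4685 + 0.5678) = 0.4521.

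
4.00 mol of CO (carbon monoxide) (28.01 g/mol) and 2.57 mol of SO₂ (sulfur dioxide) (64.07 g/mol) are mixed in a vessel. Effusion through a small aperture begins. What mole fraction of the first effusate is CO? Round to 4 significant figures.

0.7018

Effusion rate of each component ∝ n_i/√M_i (partial pressure × 1/√M).
x_CO(eff) = (n_CO/√M_CO) / (n_CO/√M_CO + n_SO₂/√M_SO₂)
= (4.00/√28.01) / (4.00/√28.01 + 2.57/√64.07) = 0.7558/(0.7558 + 0.3211) = 0.7018.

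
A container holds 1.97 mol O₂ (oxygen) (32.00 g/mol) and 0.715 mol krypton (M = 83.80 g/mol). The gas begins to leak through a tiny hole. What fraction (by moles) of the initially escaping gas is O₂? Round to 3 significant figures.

Rate_i ∝ x_i/√M_i (Graham's law weighted by mole fraction), so the effusate composition follows n_i/√M_i.
Mole fraction of O₂ in the effusate = (n_O₂/√M_O₂) / (n_O₂/√M_O₂ + n_Kr/√M_Kr)
= (1.97/√32.00) / (1.97/√32.00 + 0.715/√83.80) = 0.3483/(0.3483 + 0.07811) = 0.817.

0.817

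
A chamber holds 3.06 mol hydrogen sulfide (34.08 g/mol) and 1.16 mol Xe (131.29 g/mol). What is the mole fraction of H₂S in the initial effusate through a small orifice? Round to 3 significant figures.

0.838

Effusion rate of each component ∝ n_i/√M_i (partial pressure × 1/√M).
So x_H₂S in the escaping gas = (n_H₂S/√M_H₂S) / Σ(n_i/√M_i)
= (3.06/√34.08) / (3.06/√34.08 + 1.16/√131.29) = 0.5242/(0.5242 + 0.1012) = 0.838.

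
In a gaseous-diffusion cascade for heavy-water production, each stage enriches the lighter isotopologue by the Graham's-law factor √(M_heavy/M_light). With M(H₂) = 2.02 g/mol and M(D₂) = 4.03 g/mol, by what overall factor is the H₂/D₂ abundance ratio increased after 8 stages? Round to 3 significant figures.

15.8

Overall factor = α^8 with α = √(4.03/2.02), i.e. (4.03/2.02)^(8/2).
= 1.99505^4 = 15.8.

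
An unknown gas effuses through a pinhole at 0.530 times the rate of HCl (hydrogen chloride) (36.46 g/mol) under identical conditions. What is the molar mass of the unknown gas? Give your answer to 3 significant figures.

130 g/mol

By Graham's law, rate_X/rate_HCl = √(M_HCl/M_X).
0.530 = √(36.46/M_X)
M_X = 36.46 / 0.530² = 36.46 / 0.2809 = 130 g/mol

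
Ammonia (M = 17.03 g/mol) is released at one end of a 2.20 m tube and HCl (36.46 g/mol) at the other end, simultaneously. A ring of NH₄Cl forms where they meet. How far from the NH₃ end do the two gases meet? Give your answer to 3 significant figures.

In equal time, each gas travels a distance ∝ its rate ∝ 1/√M, so d_NH₃/d_HCl = √(M_HCl/M_NH₃) = √(36.46/17.03) = 1.463.
With d_NH₃ + d_HCl = 2.20 m, d_HCl = 2.20/(1 + 1.463) = 0.8932 m.
d_NH₃ = 2.20 − 0.8932 = 1.31 m.

1.31 m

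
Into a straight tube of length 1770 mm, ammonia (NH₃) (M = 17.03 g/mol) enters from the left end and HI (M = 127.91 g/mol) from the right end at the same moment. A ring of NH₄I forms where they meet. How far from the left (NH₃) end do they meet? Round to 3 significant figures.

1300 mm

The fronts meet when d_NH₃ + d_HI = L with d_NH₃/d_HI = √(M_HI/M_NH₃) (Graham's law). Here √(M_HI/M_NH₃) = √(127.91/17.03) = 2.741.
With d_NH₃ + d_HI = 1770 mm, d_HI = 1770/(1 + 2.741) = 473.2 mm.
d_NH₃ = 1770 − 473.2 = 1300 mm.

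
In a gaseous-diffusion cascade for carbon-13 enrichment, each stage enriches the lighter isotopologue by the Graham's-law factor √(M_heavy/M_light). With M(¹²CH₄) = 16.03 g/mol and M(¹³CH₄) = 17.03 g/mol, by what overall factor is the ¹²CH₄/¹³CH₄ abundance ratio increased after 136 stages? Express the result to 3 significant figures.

Each stage multiplies the ratio by α = √(17.03/16.03), so after 136 stages the overall factor is α^136 = (17.03/16.03)^(136/2).
= 1.06238^68 = 61.3.

61.3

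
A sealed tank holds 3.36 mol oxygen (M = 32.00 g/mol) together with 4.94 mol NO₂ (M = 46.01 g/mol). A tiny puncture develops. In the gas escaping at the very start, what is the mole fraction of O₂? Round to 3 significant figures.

0.449

The effusion rate of species i is ∝ p_i/√M_i ∝ n_i/√M_i.
So x_O₂ in the escaping gas = (n_O₂/√M_O₂) / Σ(n_i/√M_i)
= (3.36/√32.00) / (3.36/√32.00 + 4.94/√46.01) = 0.5940/(0.5940 + 0.7283) = 0.449.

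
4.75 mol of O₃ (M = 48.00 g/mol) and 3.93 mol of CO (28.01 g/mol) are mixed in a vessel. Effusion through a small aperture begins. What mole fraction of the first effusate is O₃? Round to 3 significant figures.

Effusion rate of each component ∝ n_i/√M_i (partial pressure × 1/√M).
So x_O₃ in the escaping gas = (n_O₃/√M_O₃) / Σ(n_i/√M_i)
= (4.75/√48.00) / (4.75/√48.00 + 3.93/√28.01) = 0.6856/(0.6856 + 0.7426) = 0.480.

0.480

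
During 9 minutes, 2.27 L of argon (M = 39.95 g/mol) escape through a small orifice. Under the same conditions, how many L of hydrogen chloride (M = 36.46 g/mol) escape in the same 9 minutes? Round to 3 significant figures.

Using Graham's law: rate_HCl/rate_Ar = √(M_Ar/M_HCl) = √(39.95/36.46) = √1.096 = 1.047.
So the volume for HCl is 2.27 × 1.047 = 2.38 L.

2.38 L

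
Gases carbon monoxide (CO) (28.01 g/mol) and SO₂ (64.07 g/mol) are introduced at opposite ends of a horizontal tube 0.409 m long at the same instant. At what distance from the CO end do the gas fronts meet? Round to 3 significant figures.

0.246 m

In equal time, each gas travels a distance ∝ its rate ∝ 1/√M, so d_CO/d_SO₂ = √(M_SO₂/M_CO) = √(64.07/28.01) = 1.512.
With d_CO + d_SO₂ = 0.409 m, d_SO₂ = 0.409/(1 + 1.512) = 0.1628 m.
d_CO = 0.409 − 0.1628 = 0.246 m.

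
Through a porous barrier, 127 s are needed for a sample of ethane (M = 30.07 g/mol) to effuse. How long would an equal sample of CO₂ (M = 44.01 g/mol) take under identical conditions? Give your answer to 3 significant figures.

Graham's law gives t_CO₂/t_C₂H₆ = √(M_CO₂/M_C₂H₆) = √(44.01/30.07) = √1.464 = 1.210.
So the time for CO₂ is 127 × 1.210 = 154 s.

154 s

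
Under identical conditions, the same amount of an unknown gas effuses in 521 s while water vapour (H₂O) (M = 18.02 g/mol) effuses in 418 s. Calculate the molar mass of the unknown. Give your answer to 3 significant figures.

28.0 g/mol

Using Graham's law: t_X/t_H₂O = √(M_X/M_H₂O).
521/418 = 1.246 = √(M_X/18.02)
M_X = 18.02 × 1.246² = 18.02 × 1.554 = 28.0 g/mol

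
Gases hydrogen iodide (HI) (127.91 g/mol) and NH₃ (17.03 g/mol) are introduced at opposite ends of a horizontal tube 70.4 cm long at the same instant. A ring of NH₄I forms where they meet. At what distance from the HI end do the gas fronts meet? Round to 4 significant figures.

In equal time, each gas travels a distance ∝ its rate ∝ 1/√M, so d_HI/d_NH₃ = √(M_NH₃/M_HI) = √(17.03/127.91) = 0.3649.
With d_HI + d_NH₃ = 70.4 cm, d_NH₃ = 70.4/(1 + 0.3649) = 51.58 cm.
d_HI = 70.4 − 51.58 = 18.82 cm.

18.82 cm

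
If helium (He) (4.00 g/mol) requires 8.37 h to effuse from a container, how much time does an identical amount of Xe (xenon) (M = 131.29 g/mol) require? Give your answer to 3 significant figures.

48.0 h

Graham's law gives t_Xe/t_He = √(M_Xe/M_He) = √(131.29/4.00) = √32.82 = 5.729.
So the time for Xe is 8.37 × 5.729 = 48.0 h.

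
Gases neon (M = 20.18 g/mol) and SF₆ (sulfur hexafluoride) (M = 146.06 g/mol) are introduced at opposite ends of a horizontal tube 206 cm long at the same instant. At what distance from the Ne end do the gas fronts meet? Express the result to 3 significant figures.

Graham's law gives d_Ne/d_SF₆ = rate_Ne/rate_SF₆ = √(M_SF₆/M_Ne) = √(146.06/20.18) = 2.690.
With d_Ne + d_SF₆ = 206 cm, d_SF₆ = 206/(1 + 2.690) = 55.82 cm.
d_Ne = 206 − 55.82 = 150 cm.

150 cm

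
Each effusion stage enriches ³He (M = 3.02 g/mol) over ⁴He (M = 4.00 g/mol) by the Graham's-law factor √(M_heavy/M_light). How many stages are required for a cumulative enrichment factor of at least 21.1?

22

With α = √(4.00/3.02) per stage, ln α = ½ ln(1.32450) = 0.1405.
Need α^N ≥ 21.1 ⇒ N ≥ ln(21.1) / ln α = 3.049 / 0.1405 = 21.70.
Rounding up, N = 22 stages.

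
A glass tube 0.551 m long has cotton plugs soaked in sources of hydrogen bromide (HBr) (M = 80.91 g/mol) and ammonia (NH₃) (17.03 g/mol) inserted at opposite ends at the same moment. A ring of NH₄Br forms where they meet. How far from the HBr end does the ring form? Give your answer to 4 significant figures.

Distances travelled in equal time are proportional to diffusion rates, so d_HBr/d_NH₃ = √(M_NH₃/M_HBr) = √(17.03/80.91) = 0.4588.
With d_HBr + d_NH₃ = 0.551 m, d_NH₃ = 0.551/(1 + 0.4588) = 0.3777 m.
d_HBr = 0.551 − 0.3777 = 0.1733 m.

0.1733 m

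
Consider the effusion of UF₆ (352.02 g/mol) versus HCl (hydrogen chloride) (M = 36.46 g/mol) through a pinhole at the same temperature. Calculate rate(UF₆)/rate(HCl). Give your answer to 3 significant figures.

By Graham's law, rate_UF₆/rate_HCl = √(M_HCl/M_UF₆) = √(36.46/352.02) = √0.1036 = 0.322.

0.322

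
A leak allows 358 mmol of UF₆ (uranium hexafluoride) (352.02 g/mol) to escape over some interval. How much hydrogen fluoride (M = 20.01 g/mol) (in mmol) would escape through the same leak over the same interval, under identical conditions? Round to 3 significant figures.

Graham's law gives rate_HF/rate_UF₆ = √(M_UF₆/M_HF) = √(352.02/20.01) = √17.59 = 4.194.
So the amount for HF is 358 × 4.194 = 1500 mmol.

1500 mmol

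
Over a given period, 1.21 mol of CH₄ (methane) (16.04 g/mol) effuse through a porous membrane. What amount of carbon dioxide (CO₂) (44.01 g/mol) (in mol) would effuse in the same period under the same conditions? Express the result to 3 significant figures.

0.730 mol

From Graham's law, rate_CO₂/rate_CH₄ = √(M_CH₄/M_CO₂) = √(16.04/44.01) = √0.3645 = 0.6037.
So the amount for CO₂ is 1.21 × 0.6037 = 0.730 mol.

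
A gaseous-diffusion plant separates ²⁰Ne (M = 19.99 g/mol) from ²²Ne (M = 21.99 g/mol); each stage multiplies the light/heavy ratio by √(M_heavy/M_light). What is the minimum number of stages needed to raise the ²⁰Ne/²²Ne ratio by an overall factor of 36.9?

Per stage α = (21.99/19.99)^(1/2) = 1.10005^0.5, giving ln α = 0.04768.
Need α^N ≥ 36.9 ⇒ N ≥ ln(36.9) / ln α = 3.608 / 0.04768 = 75.68.
Minimum whole number of stages: N = 76.

76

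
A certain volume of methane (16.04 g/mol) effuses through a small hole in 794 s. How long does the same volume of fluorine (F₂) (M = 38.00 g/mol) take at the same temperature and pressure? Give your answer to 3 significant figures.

Since effusion rate ∝ 1/√M, t_F₂/t_CH₄ = √(M_F₂/M_CH₄) = √(38.00/16.04) = √2.369 = 1.539.
So the time for F₂ is 794 × 1.539 = 1220 s.

1220 s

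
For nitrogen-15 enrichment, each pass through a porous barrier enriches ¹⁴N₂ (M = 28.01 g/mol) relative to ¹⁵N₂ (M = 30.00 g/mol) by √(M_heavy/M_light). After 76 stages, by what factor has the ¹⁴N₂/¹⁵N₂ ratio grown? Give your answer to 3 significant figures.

13.6

Overall factor = α^76 with α = √(30.00/28.01), i.e. (30.00/28.01)^(76/2).
= 1.07105^38 = 13.6.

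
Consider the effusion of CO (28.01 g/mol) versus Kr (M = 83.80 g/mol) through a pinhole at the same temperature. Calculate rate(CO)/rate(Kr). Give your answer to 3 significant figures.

By Graham's law, rate_CO/rate_Kr = √(M_Kr/M_CO) = √(83.80/28.01) = √2.992 = 1.73.

1.73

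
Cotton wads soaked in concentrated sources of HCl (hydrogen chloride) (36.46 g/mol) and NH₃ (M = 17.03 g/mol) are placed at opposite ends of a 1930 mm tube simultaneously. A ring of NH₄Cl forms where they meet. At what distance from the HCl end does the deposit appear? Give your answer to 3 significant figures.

784 mm

Graham's law gives d_HCl/d_NH₃ = rate_HCl/rate_NH₃ = √(M_NH₃/M_HCl) = √(17.03/36.46) = 0.6834.
With d_HCl + d_NH₃ = 1930 mm, d_NH₃ = 1930/(1 + 0.6834) = 1146 mm.
d_HCl = 1930 − 1146 = 784 mm.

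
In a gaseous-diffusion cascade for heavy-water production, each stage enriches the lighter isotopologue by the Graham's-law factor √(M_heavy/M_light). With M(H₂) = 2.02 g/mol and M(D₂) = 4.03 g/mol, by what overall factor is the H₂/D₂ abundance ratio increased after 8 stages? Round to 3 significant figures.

Each stage multiplies the ratio by α = √(4.03/2.02), so after 8 stages the overall factor is α^8 = (4.03/2.02)^(8/2).
= 1.99505^4 = 15.8.

15.8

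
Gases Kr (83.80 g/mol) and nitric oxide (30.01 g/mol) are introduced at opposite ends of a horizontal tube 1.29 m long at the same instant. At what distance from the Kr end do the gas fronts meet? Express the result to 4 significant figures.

In equal time, each gas travels a distance ∝ its rate ∝ 1/√M, so d_Kr/d_NO = √(M_NO/M_Kr) = √(30.01/83.80) = 0.5984.
With d_Kr + d_NO = 1.29 m, d_NO = 1.29/(1 + 0.5984) = 0.8070 m.
d_Kr = 1.29 − 0.8070 = 0.4830 m.

0.4830 m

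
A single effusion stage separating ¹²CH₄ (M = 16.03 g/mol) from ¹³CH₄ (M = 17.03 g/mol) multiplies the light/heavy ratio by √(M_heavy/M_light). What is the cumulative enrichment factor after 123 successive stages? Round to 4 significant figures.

41.33

The single-stage factor is √(M_heavy/M_light), so 123 stages give [√(17.03/16.03)]^123 = (17.03/16.03)^(123/2).
= 1.06238^(123/2) = 41.33.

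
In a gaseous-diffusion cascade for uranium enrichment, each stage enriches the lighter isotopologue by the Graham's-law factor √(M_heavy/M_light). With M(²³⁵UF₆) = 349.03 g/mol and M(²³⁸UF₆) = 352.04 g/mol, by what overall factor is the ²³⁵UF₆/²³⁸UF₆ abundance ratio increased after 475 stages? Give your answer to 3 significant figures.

The single-stage factor is √(M_heavy/M_light), so 475 stages give [√(352.04/349.03)]^475 = (352.04/349.03)^(475/2).
= 1.00862^(475/2) = 7.69.

7.69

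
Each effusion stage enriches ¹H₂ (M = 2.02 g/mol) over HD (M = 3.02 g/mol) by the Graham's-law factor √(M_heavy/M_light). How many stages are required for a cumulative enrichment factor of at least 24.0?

With α = √(3.02/2.02) per stage, ln α = ½ ln(1.49505) = 0.2011.
Need α^N ≥ 24.0 ⇒ N ≥ ln(24.0) / ln α = 3.178 / 0.2011 = 15.80.
Minimum whole number of stages: N = 16.

16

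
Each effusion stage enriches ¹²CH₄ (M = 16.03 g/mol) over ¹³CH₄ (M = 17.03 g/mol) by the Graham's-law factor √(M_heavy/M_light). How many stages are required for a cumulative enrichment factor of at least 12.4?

Single-stage factor α = √(17.03/16.03), so ln α = ½ ln(1.06238) = 0.03026.
Need α^N ≥ 12.4 ⇒ N ≥ ln(12.4) / ln α = 2.518 / 0.03026 = 83.21.
So at least 84 stages are needed.

84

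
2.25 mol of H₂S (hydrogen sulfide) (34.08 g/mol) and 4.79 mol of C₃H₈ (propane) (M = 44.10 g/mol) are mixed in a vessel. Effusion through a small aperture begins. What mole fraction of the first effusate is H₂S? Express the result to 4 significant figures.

Each component's effusion rate ∝ (its partial pressure)·(1/√M) ∝ n_i/√M_i.
Mole fraction of H₂S in the effusate = (n_H₂S/√M_H₂S) / (n_H₂S/√M_H₂S + n_C₃H₈/√M_C₃H₈)
= (2.25/√34.08) / (2.25/√34.08 + 4.79/√44.10) = 0.3854/(0.3854 + 0.7213) = 0.3483.

0.3483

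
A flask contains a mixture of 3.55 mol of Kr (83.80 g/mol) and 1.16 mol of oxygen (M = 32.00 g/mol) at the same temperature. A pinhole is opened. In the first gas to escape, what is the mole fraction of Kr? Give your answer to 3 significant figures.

0.654

Each component's effusion rate ∝ (its partial pressure)·(1/√M) ∝ n_i/√M_i.
Mole fraction of Kr in the effusate = (n_Kr/√M_Kr) / (n_Kr/√M_Kr + n_O₂/√M_O₂)
= (3.55/√83.80) / (3.55/√83.80 + 1.16/√32.00) = 0.3878/(0.3878 + 0.2051) = 0.654.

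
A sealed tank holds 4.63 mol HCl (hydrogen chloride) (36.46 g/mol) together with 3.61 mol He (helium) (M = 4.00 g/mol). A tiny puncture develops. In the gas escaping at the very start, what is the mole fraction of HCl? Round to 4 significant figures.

0.2982

Effusion rate of each component ∝ n_i/√M_i (partial pressure × 1/√M).
So x_HCl in the escaping gas = (n_HCl/√M_HCl) / Σ(n_i/√M_i)
= (4.63/√36.46) / (4.63/√36.46 + 3.61/√4.00) = 0.7668/(0.7668 + 1.805) = 0.2982.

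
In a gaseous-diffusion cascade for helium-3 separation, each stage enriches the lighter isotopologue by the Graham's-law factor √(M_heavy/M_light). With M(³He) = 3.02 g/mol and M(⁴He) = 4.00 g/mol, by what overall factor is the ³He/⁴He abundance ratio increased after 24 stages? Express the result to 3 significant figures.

29.1

The single-stage factor is √(M_heavy/M_light), so 24 stages give [√(4.00/3.02)]^24 = (4.00/3.02)^(24/2).
= 1.32450^12 = 29.1.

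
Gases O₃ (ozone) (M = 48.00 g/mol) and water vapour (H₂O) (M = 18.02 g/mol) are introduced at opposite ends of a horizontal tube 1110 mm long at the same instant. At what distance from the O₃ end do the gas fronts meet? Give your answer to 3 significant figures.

422 mm

Distances travelled in equal time are proportional to diffusion rates, so d_O₃/d_H₂O = √(M_H₂O/M_O₃) = √(18.02/48.00) = 0.6127.
With d_O₃ + d_H₂O = 1110 mm, d_H₂O = 1110/(1 + 0.6127) = 688.3 mm.
d_O₃ = 1110 − 688.3 = 422 mm.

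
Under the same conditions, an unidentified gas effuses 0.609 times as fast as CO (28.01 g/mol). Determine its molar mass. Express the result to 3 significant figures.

Using Graham's law: rate_X/rate_CO = √(M_CO/M_X).
0.609 = √(28.01/M_X)
M_X = 28.01 / 0.609² = 28.01 / 0.3709 = 75.5 g/mol

75.5 g/mol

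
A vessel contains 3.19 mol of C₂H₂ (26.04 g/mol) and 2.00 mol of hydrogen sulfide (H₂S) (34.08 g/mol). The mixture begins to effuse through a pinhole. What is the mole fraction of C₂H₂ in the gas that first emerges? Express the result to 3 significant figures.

0.646

The effusion rate of species i is ∝ p_i/√M_i ∝ n_i/√M_i.
x_C₂H₂(eff) = (n_C₂H₂/√M_C₂H₂) / (n_C₂H₂/√M_C₂H₂ + n_H₂S/√M_H₂S)
= (3.19/√26.04) / (3.19/√26.04 + 2.00/√34.08) = 0.6251/(0.6251 + 0.3426) = 0.646.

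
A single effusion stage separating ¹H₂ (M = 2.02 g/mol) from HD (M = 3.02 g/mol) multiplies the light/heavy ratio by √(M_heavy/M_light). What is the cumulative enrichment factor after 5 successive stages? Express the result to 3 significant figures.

The single-stage factor is √(M_heavy/M_light), so 5 stages give [√(3.02/2.02)]^5 = (3.02/2.02)^(5/2).
= 1.49505^(5/2) = 2.73.

2.73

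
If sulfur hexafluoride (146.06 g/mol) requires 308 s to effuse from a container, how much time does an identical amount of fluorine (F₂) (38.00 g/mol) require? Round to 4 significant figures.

From Graham's law, t_F₂/t_SF₆ = √(M_F₂/M_SF₆) = √(38.00/146.06) = √0.2602 = 0.5101.
So the time for F₂ is 308 × 0.5101 = 157.1 s.

157.1 s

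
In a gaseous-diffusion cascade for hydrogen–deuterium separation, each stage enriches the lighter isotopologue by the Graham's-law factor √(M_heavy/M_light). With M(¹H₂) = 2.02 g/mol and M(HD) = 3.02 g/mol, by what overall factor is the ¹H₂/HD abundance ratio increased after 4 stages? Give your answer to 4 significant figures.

2.235

Overall factor = α^4 with α = √(3.02/2.02), i.e. (3.02/2.02)^(4/2).
= 1.49505^2 = 2.235.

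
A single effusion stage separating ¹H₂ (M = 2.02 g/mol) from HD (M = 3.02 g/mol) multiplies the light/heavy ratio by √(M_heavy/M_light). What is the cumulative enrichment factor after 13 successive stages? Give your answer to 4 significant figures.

13.65

The single-stage factor is √(M_heavy/M_light), so 13 stages give [√(3.02/2.02)]^13 = (3.02/2.02)^(13/2).
= 1.49505^(13/2) = 13.65.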